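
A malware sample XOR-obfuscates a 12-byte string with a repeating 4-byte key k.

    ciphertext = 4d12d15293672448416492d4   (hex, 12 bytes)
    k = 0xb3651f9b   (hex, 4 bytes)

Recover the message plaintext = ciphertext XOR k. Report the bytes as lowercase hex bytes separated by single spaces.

fe 77 ce c9 20 02 3b d3 f2 01 8d 4f

The 4-byte key repeats, so the effective keystream is b3 65 1f 9b b3 65 1f 9b b3 65 1f 9b.
byte 0:  77 ⊕ 179 = 254
byte 1:  18 ⊕ 101 = 119
byte 2: 209 ⊕  31 = 206
byte 3:  82 ⊕ 155 = 201
byte 4: 147 ⊕ 179 =  32
byte 5: 103 ⊕ 101 =   2
byte 6:  36 ⊕  31 =  59
byte 7:  72 ⊕ 155 = 211
byte 8:  65 ⊕ 179 = 242
byte 9: 100 ⊕ 101 =   1
byte 10: 146 ⊕  31 = 141
byte 11: 212 ⊕ 155 =  79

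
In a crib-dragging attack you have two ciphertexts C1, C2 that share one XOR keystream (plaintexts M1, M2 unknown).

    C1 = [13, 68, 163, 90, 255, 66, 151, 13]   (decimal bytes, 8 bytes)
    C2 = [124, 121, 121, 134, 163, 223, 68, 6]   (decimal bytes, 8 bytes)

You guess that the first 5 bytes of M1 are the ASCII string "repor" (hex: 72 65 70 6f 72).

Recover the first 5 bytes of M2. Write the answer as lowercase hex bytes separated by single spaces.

03 58 aa b3 2e

First, C1 ⊕ C2 = (M1 ⊕ K) ⊕ (M2 ⊕ K) = M1 ⊕ M2, so the key drops out. Then M2 = (M1 ⊕ M2) ⊕ M1 over the first 5 bytes.
byte 0: (0d ^ 7c) ^ 72 = 71 ^ 72 = 03
byte 1: (44 ^ 79) ^ 65 = 3d ^ 65 = 58
byte 2: (a3 ^ 79) ^ 70 = da ^ 70 = aa
byte 3: (5a ^ 86) ^ 6f = dc ^ 6f = b3
byte 4: (ff ^ a3) ^ 72 = 5c ^ 72 = 2e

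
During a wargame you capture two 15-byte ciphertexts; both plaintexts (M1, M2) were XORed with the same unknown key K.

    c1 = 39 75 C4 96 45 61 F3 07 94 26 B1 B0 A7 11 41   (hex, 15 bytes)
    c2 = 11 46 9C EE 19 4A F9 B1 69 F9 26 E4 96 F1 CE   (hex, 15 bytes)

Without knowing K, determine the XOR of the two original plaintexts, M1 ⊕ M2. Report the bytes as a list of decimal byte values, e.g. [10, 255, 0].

[40, 51, 88, 120, 92, 43, 10, 182, 253, 223, 151, 84, 49, 224, 143]

c1 ⊕ c2 = (M1 ⊕ K) ⊕ (M2 ⊕ K) = M1 ⊕ M2 — the shared key cancels under XOR.
00111001 xor 00010001 = 00101000
01110101 xor 01000110 = 00110011
11000100 xor 10011100 = 01011000
10010110 xor 11101110 = 01111000
01000101 xor 00011001 = 01011100
01100001 xor 01001010 = 00101011
11110011 xor 11111001 = 00001010
00000111 xor 10110001 = 10110110
10010100 xor 01101001 = 11111101
00100110 xor 11111001 = 11011111
10110001 xor 00100110 = 10010111
10110000 xor 11100100 = 01010100
10100111 xor 10010110 = 00110001
00010001 xor 11110001 = 11100000
01000001 xor 11001110 = 10001111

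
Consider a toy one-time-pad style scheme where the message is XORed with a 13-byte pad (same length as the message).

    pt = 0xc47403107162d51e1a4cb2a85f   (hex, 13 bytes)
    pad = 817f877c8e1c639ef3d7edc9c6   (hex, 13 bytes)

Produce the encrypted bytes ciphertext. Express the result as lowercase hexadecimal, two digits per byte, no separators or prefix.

450b846cff7eb680e99b5f6199

XOR is its own inverse, so applying the key byte-wise gives the result directly.
c4 xor 81 = 45
74 xor 7f = 0b
03 xor 87 = 84
10 xor 7c = 6c
71 xor 8e = ff
62 xor 1c = 7e
d5 xor 63 = b6
1e xor 9e = 80
1a xor f3 = e9
4c xor d7 = 9b
b2 xor ed = 5f
a8 xor c9 = 61
5f xor c6 = 99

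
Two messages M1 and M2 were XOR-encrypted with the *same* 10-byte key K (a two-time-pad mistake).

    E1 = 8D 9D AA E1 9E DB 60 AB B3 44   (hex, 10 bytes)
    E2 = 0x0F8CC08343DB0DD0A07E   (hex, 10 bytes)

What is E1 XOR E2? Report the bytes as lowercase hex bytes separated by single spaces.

82 11 6a 62 dd 00 6d 7b 13 3a

E1 ⊕ E2 = (M1 ⊕ K) ⊕ (M2 ⊕ K) = M1 ⊕ M2 — the shared key cancels under XOR.
10001101 ^ 00001111 = 10000010
10011101 ^ 10001100 = 00010001
10101010 ^ 11000000 = 01101010
11100001 ^ 10000011 = 01100010
10011110 ^ 01000011 = 11011101
11011011 ^ 11011011 = 00000000
01100000 ^ 00001101 = 01101101
10101011 ^ 11010000 = 01111011
10110011 ^ 10100000 = 00010011
01000100 ^ 01111110 = 00111010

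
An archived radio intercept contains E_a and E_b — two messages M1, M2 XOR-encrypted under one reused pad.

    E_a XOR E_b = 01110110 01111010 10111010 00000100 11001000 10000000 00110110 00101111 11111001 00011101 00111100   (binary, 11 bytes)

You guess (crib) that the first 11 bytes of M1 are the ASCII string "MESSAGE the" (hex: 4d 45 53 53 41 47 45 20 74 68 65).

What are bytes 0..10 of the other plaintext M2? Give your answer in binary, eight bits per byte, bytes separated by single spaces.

Since E_a ⊕ E_b = M1 ⊕ M2, XORing with the guessed M1 bytes yields the corresponding M2 bytes: M2 = (E_a ⊕ E_b) ⊕ M1.
76 xor 4d = 3b
7a xor 45 = 3f
ba xor 53 = e9
04 xor 53 = 57
c8 xor 41 = 89
80 xor 47 = c7
36 xor 45 = 73
2f xor 20 = 0f
f9 xor 74 = 8d
1d xor 68 = 75
3c xor 65 = 59

00111011 00111111 11101001 01010111 10001001 11000111 01110011 00001111 10001101 01110101 01011001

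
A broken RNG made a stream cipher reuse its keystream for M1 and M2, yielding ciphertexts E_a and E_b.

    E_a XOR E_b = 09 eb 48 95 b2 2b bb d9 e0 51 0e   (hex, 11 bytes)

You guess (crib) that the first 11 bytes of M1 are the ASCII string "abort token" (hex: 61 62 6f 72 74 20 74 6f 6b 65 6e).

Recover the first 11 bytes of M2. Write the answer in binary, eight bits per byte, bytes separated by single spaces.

Since E_a ⊕ E_b = M1 ⊕ M2, XORing with the guessed M1 bytes yields the corresponding M2 bytes: M2 = (E_a ⊕ E_b) ⊕ M1.
00001001 ^ 01100001 = 01101000
11101011 ^ 01100010 = 10001001
01001000 ^ 01101111 = 00100111
10010101 ^ 01110010 = 11100111
10110010 ^ 01110100 = 11000110
00101011 ^ 00100000 = 00001011
10111011 ^ 01110100 = 11001111
11011001 ^ 01101111 = 10110110
11100000 ^ 01101011 = 10001011
01010001 ^ 01100101 = 00110100
00001110 ^ 01101110 = 01100000

01101000 10001001 00100111 11100111 11000110 00001011 11001111 10110110 10001011 00110100 01100000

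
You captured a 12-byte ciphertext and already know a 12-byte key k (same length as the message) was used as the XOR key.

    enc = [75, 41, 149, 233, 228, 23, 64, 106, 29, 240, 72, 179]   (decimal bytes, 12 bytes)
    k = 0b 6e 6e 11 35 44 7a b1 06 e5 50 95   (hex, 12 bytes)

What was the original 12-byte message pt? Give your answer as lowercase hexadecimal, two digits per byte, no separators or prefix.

4047fbf8d1533adb1b151826

byte 0: 4b XOR 0b = 40
byte 1: 29 XOR 6e = 47
byte 2: 95 XOR 6e = fb
byte 3: e9 XOR 11 = f8
byte 4: e4 XOR 35 = d1
byte 5: 17 XOR 44 = 53
byte 6: 40 XOR 7a = 3a
byte 7: 6a XOR b1 = db
byte 8: 1d XOR 06 = 1b
byte 9: f0 XOR e5 = 15
byte 10: 48 XOR 50 = 18
byte 11: b3 XOR 95 = 26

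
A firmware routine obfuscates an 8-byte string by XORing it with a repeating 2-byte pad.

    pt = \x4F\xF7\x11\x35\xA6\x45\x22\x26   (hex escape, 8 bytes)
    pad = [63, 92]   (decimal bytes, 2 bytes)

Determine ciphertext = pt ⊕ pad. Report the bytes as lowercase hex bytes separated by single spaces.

The 2-byte key repeats, so the effective keystream is 3f 5c 3f 5c 3f 5c 3f 5c.
byte 0: 01001111 XOR 00111111 = 01110000
byte 1: 11110111 XOR 01011100 = 10101011
byte 2: 00010001 XOR 00111111 = 00101110
byte 3: 00110101 XOR 01011100 = 01101001
byte 4: 10100110 XOR 00111111 = 10011001
byte 5: 01000101 XOR 01011100 = 00011001
byte 6: 00100010 XOR 00111111 = 00011101
byte 7: 00100110 XOR 01011100 = 01111010

70 ab 2e 69 99 19 1d 7a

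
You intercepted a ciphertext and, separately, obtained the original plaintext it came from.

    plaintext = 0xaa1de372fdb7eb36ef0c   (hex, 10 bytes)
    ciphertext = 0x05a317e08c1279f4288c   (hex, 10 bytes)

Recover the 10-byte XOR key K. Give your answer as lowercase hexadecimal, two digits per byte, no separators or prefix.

afbef49271a592c2c780

Since ciphertext = plaintext ⊕ K, XORing both sides with plaintext gives K = plaintext ⊕ ciphertext.
byte 0: 170 xor   5 = 175
byte 1:  29 xor 163 = 190
byte 2: 227 xor  23 = 244
byte 3: 114 xor 224 = 146
byte 4: 253 xor 140 = 113
byte 5: 183 xor  18 = 165
byte 6: 235 xor 121 = 146
byte 7:  54 xor 244 = 194
byte 8: 239 xor  40 = 199
byte 9:  12 xor 140 = 128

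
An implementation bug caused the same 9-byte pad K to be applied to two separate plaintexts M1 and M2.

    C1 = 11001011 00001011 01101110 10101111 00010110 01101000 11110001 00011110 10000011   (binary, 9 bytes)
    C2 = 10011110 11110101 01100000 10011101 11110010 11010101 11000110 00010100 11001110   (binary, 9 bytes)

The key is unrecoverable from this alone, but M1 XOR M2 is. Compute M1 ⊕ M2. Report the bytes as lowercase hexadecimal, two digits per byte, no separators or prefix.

C1 ⊕ C2 = (M1 ⊕ K) ⊕ (M2 ⊕ K) = M1 ⊕ M2 — the shared key cancels under XOR.
byte 0: 203 ^ 158 =  85
byte 1:  11 ^ 245 = 254
byte 2: 110 ^  96 =  14
byte 3: 175 ^ 157 =  50
byte 4:  22 ^ 242 = 228
byte 5: 104 ^ 213 = 189
byte 6: 241 ^ 198 =  55
byte 7:  30 ^  20 =  10
byte 8: 131 ^ 206 =  77

55fe0e32e4bd370a4d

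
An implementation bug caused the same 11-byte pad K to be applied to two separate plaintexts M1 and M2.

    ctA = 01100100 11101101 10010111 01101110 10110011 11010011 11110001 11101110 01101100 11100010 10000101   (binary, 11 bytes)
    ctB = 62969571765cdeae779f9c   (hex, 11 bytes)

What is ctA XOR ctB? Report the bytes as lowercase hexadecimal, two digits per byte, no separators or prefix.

ctA ⊕ ctB = (M1 ⊕ K) ⊕ (M2 ⊕ K) = M1 ⊕ M2 — the shared key cancels under XOR.
64 XOR 62 = 06
ed XOR 96 = 7b
97 XOR 95 = 02
6e XOR 71 = 1f
b3 XOR 76 = c5
d3 XOR 5c = 8f
f1 XOR de = 2f
ee XOR ae = 40
6c XOR 77 = 1b
e2 XOR 9f = 7d
85 XOR 9c = 19

067b021fc58f2f401b7d19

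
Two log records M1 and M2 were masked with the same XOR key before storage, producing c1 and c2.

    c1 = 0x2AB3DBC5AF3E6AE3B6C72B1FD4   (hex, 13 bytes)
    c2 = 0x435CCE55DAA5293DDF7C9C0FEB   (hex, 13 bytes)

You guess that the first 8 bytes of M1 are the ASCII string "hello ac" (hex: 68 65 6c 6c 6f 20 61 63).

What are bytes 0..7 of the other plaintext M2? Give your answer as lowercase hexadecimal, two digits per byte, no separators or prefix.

018a79fc1abb22bd

First, c1 ⊕ c2 = (M1 ⊕ K) ⊕ (M2 ⊕ K) = M1 ⊕ M2, so the key drops out. Then M2 = (M1 ⊕ M2) ⊕ M1 over the first 8 bytes.
byte 0: (2a ⊕ 43) ⊕ 68 = 69 ⊕ 68 = 01
byte 1: (b3 ⊕ 5c) ⊕ 65 = ef ⊕ 65 = 8a
byte 2: (db ⊕ ce) ⊕ 6c = 15 ⊕ 6c = 79
byte 3: (c5 ⊕ 55) ⊕ 6c = 90 ⊕ 6c = fc
byte 4: (af ⊕ da) ⊕ 6f = 75 ⊕ 6f = 1a
byte 5: (3e ⊕ a5) ⊕ 20 = 9b ⊕ 20 = bb
byte 6: (6a ⊕ 29) ⊕ 61 = 43 ⊕ 61 = 22
byte 7: (e3 ⊕ 3d) ⊕ 63 = de ⊕ 63 = bd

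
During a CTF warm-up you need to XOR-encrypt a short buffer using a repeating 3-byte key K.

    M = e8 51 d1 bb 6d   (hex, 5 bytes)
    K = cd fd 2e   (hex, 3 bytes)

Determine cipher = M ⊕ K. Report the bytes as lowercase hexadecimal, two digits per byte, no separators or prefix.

25acff7690

The 3-byte key repeats, so the effective keystream is cd fd 2e cd fd.
byte 0: e8 ^ cd = 25
byte 1: 51 ^ fd = ac
byte 2: d1 ^ 2e = ff
byte 3: bb ^ cd = 76
byte 4: 6d ^ fd = 90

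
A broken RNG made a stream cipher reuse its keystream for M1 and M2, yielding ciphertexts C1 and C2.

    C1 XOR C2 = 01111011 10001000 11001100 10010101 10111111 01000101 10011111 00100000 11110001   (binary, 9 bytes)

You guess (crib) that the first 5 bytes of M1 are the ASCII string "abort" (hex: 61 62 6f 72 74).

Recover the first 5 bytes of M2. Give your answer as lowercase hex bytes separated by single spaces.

1a ea a3 e7 cb

Since C1 ⊕ C2 = M1 ⊕ M2, XORing with the guessed M1 bytes yields the corresponding M2 bytes: M2 = (C1 ⊕ C2) ⊕ M1.
byte 0: 123 xor  97 =  26
byte 1: 136 xor  98 = 234
byte 2: 204 xor 111 = 163
byte 3: 149 xor 114 = 231
byte 4: 191 xor 116 = 203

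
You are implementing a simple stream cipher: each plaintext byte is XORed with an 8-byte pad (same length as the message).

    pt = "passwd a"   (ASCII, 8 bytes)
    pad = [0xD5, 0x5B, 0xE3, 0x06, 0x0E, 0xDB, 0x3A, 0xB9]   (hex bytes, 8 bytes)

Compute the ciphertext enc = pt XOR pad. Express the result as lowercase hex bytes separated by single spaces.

a5 3a 90 75 79 bf 1a d8

XOR is its own inverse, so applying the key byte-wise gives the result directly.
byte 0: 112 ^ 213 = 165
byte 1:  97 ^  91 =  58
byte 2: 115 ^ 227 = 144
byte 3: 115 ^   6 = 117
byte 4: 119 ^  14 = 121
byte 5: 100 ^ 219 = 191
byte 6:  32 ^  58 =  26
byte 7:  97 ^ 185 = 216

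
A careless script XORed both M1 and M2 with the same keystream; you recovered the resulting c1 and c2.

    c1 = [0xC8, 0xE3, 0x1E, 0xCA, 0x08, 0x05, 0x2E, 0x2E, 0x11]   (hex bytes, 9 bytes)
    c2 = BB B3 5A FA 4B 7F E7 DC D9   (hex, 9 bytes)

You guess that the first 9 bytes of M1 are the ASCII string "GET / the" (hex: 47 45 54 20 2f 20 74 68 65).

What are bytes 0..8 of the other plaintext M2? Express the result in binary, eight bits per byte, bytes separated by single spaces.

00110100 00010101 00010000 00010000 01101100 01011010 10111101 10011010 10101101

First, c1 ⊕ c2 = (M1 ⊕ K) ⊕ (M2 ⊕ K) = M1 ⊕ M2, so the key drops out. Then M2 = (M1 ⊕ M2) ⊕ M1 over the first 9 bytes.
byte 0: (c8 xor bb) xor 47 = 73 xor 47 = 34
byte 1: (e3 xor b3) xor 45 = 50 xor 45 = 15
byte 2: (1e xor 5a) xor 54 = 44 xor 54 = 10
byte 3: (ca xor fa) xor 20 = 30 xor 20 = 10
byte 4: (08 xor 4b) xor 2f = 43 xor 2f = 6c
byte 5: (05 xor 7f) xor 20 = 7a xor 20 = 5a
byte 6: (2e xor e7) xor 74 = c9 xor 74 = bd
byte 7: (2e xor dc) xor 68 = f2 xor 68 = 9a
byte 8: (11 xor d9) xor 65 = c8 xor 65 = ad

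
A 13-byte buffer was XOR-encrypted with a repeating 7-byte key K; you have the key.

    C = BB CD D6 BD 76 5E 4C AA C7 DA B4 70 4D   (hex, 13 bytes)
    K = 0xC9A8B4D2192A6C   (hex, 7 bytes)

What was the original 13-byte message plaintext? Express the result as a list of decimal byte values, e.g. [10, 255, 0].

The 7-byte key repeats, so the effective keystream is c9 a8 b4 d2 19 2a 6c c9 a8 b4 d2 19 2a.
byte 0: 10111011 XOR 11001001 = 01110010
byte 1: 11001101 XOR 10101000 = 01100101
byte 2: 11010110 XOR 10110100 = 01100010
byte 3: 10111101 XOR 11010010 = 01101111
byte 4: 01110110 XOR 00011001 = 01101111
byte 5: 01011110 XOR 00101010 = 01110100
byte 6: 01001100 XOR 01101100 = 00100000
byte 7: 10101010 XOR 11001001 = 01100011
byte 8: 11000111 XOR 10101000 = 01101111
byte 9: 11011010 XOR 10110100 = 01101110
byte 10: 10110100 XOR 11010010 = 01100110
byte 11: 01110000 XOR 00011001 = 01101001
byte 12: 01001101 XOR 00101010 = 01100111

[114, 101, 98, 111, 111, 116, 32, 99, 111, 110, 102, 105, 103]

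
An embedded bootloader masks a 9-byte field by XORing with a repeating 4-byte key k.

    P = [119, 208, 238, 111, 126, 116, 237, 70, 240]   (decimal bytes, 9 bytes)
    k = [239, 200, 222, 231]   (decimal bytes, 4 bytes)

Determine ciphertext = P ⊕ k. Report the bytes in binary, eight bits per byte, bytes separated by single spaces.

The 4-byte key repeats, so the effective keystream is ef c8 de e7 ef c8 de e7 ef.
byte 0: 01110111 ⊕ 11101111 = 10011000
byte 1: 11010000 ⊕ 11001000 = 00011000
byte 2: 11101110 ⊕ 11011110 = 00110000
byte 3: 01101111 ⊕ 11100111 = 10001000
byte 4: 01111110 ⊕ 11101111 = 10010001
byte 5: 01110100 ⊕ 11001000 = 10111100
byte 6: 11101101 ⊕ 11011110 = 00110011
byte 7: 01000110 ⊕ 11100111 = 10100001
byte 8: 11110000 ⊕ 11101111 = 00011111

10011000 00011000 00110000 10001000 10010001 10111100 00110011 10100001 00011111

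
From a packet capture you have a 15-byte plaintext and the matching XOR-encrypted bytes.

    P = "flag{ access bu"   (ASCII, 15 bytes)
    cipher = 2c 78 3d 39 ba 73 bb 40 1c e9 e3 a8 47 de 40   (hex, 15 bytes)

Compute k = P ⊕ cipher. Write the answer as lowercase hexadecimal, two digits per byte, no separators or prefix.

4a145c5ec153da237f8c90db67bc35

Since cipher = P ⊕ k, XORing both sides with P gives k = P ⊕ cipher.
01100110 ⊕ 00101100 = 01001010
01101100 ⊕ 01111000 = 00010100
01100001 ⊕ 00111101 = 01011100
01100111 ⊕ 00111001 = 01011110
01111011 ⊕ 10111010 = 11000001
00100000 ⊕ 01110011 = 01010011
01100001 ⊕ 10111011 = 11011010
01100011 ⊕ 01000000 = 00100011
01100011 ⊕ 00011100 = 01111111
01100101 ⊕ 11101001 = 10001100
01110011 ⊕ 11100011 = 10010000
01110011 ⊕ 10101000 = 11011011
00100000 ⊕ 01000111 = 01100111
01100010 ⊕ 11011110 = 10111100
01110101 ⊕ 01000000 = 00110101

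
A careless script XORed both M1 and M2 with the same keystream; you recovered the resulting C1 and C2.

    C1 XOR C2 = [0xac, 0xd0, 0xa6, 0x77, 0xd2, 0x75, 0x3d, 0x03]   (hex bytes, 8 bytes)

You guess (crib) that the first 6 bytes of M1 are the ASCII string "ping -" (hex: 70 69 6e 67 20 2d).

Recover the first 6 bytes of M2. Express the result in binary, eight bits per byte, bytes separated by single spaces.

11011100 10111001 11001000 00010000 11110010 01011000

Since C1 ⊕ C2 = M1 ⊕ M2, XORing with the guessed M1 bytes yields the corresponding M2 bytes: M2 = (C1 ⊕ C2) ⊕ M1.
ac ⊕ 70 = dc
d0 ⊕ 69 = b9
a6 ⊕ 6e = c8
77 ⊕ 67 = 10
d2 ⊕ 20 = f2
75 ⊕ 2d = 58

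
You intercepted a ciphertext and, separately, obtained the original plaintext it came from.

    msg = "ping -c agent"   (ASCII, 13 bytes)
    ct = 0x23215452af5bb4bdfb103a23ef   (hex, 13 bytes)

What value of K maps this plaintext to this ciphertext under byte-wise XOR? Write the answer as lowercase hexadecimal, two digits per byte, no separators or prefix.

53483a358f76d79d9a775f4d9b

Since ct = msg ⊕ K, XORing both sides with msg gives K = msg ⊕ ct.
byte 0: 112 XOR  35 =  83
byte 1: 105 XOR  33 =  72
byte 2: 110 XOR  84 =  58
byte 3: 103 XOR  82 =  53
byte 4:  32 XOR 175 = 143
byte 5:  45 XOR  91 = 118
byte 6:  99 XOR 180 = 215
byte 7:  32 XOR 189 = 157
byte 8:  97 XOR 251 = 154
byte 9: 103 XOR  16 = 119
byte 10: 101 XOR  58 =  95
byte 11: 110 XOR  35 =  77
byte 12: 116 XOR 239 = 155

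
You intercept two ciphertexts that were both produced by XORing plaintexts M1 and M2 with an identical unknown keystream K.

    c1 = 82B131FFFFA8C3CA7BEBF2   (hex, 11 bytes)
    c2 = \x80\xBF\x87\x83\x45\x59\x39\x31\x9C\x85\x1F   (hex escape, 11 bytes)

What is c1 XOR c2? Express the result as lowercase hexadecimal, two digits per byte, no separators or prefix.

020eb67cbaf1fafbe76eed

c1 ⊕ c2 = (M1 ⊕ K) ⊕ (M2 ⊕ K) = M1 ⊕ M2 — the shared key cancels under XOR.
82 xor 80 = 02
b1 xor bf = 0e
31 xor 87 = b6
ff xor 83 = 7c
ff xor 45 = ba
a8 xor 59 = f1
c3 xor 39 = fa
ca xor 31 = fb
7b xor 9c = e7
eb xor 85 = 6e
f2 xor 1f = ed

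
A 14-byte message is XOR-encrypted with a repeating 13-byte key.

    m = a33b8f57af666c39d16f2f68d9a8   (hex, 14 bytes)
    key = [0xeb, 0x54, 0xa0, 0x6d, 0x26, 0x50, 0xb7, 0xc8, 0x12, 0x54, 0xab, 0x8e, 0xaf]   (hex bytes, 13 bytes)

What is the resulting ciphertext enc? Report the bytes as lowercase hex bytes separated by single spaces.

48 6f 2f 3a 89 36 db f1 c3 3b 84 e6 76 43

The 13-byte key repeats, so the effective keystream is eb 54 a0 6d 26 50 b7 c8 12 54 ab 8e af eb.
byte 0: a3 ^ eb = 48
byte 1: 3b ^ 54 = 6f
byte 2: 8f ^ a0 = 2f
byte 3: 57 ^ 6d = 3a
byte 4: af ^ 26 = 89
byte 5: 66 ^ 50 = 36
byte 6: 6c ^ b7 = db
byte 7: 39 ^ c8 = f1
byte 8: d1 ^ 12 = c3
byte 9: 6f ^ 54 = 3b
byte 10: 2f ^ ab = 84
byte 11: 68 ^ 8e = e6
byte 12: d9 ^ af = 76
byte 13: a8 ^ eb = 43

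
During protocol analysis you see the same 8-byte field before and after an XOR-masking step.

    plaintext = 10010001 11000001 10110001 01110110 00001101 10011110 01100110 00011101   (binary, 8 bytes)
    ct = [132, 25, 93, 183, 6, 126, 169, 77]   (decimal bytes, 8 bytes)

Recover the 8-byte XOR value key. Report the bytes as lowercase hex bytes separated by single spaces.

Since ct = plaintext ⊕ key, XORing both sides with plaintext gives key = plaintext ⊕ ct.
10010001 ^ 10000100 = 00010101
11000001 ^ 00011001 = 11011000
10110001 ^ 01011101 = 11101100
01110110 ^ 10110111 = 11000001
00001101 ^ 00000110 = 00001011
10011110 ^ 01111110 = 11100000
01100110 ^ 10101001 = 11001111
00011101 ^ 01001101 = 01010000

15 d8 ec c1 0b e0 cf 50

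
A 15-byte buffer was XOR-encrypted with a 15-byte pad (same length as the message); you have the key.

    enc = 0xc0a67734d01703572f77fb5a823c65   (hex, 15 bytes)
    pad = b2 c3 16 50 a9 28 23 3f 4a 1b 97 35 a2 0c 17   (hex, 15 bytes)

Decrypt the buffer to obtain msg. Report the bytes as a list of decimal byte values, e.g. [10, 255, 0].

XOR is its own inverse, so applying the key byte-wise gives the result directly.
c0 ⊕ b2 = 72
a6 ⊕ c3 = 65
77 ⊕ 16 = 61
34 ⊕ 50 = 64
d0 ⊕ a9 = 79
17 ⊕ 28 = 3f
03 ⊕ 23 = 20
57 ⊕ 3f = 68
2f ⊕ 4a = 65
77 ⊕ 1b = 6c
fb ⊕ 97 = 6c
5a ⊕ 35 = 6f
82 ⊕ a2 = 20
3c ⊕ 0c = 30
65 ⊕ 17 = 72

[114, 101, 97, 100, 121, 63, 32, 104, 101, 108, 108, 111, 32, 48, 114]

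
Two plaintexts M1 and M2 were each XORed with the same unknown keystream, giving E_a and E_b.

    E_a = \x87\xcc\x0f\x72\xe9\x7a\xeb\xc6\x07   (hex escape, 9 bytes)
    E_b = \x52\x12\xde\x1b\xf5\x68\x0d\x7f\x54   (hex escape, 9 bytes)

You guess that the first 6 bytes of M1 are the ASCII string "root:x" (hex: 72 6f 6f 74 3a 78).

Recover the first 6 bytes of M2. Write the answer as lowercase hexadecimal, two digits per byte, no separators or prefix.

First, E_a ⊕ E_b = (M1 ⊕ K) ⊕ (M2 ⊕ K) = M1 ⊕ M2, so the key drops out. Then M2 = (M1 ⊕ M2) ⊕ M1 over the first 6 bytes.
byte 0: (87 XOR 52) XOR 72 = d5 XOR 72 = a7
byte 1: (cc XOR 12) XOR 6f = de XOR 6f = b1
byte 2: (0f XOR de) XOR 6f = d1 XOR 6f = be
byte 3: (72 XOR 1b) XOR 74 = 69 XOR 74 = 1d
byte 4: (e9 XOR f5) XOR 3a = 1c XOR 3a = 26
byte 5: (7a XOR 68) XOR 78 = 12 XOR 78 = 6a

a7b1be1d266a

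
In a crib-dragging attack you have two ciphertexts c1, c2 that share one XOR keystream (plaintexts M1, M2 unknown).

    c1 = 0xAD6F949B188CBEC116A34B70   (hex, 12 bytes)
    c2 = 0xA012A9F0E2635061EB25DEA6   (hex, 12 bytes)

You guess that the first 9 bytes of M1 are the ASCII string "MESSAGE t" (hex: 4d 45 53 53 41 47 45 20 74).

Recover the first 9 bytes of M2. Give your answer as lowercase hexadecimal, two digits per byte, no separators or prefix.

First, c1 ⊕ c2 = (M1 ⊕ K) ⊕ (M2 ⊕ K) = M1 ⊕ M2, so the key drops out. Then M2 = (M1 ⊕ M2) ⊕ M1 over the first 9 bytes.
byte 0: (ad ^ a0) ^ 4d = 0d ^ 4d = 40
byte 1: (6f ^ 12) ^ 45 = 7d ^ 45 = 38
byte 2: (94 ^ a9) ^ 53 = 3d ^ 53 = 6e
byte 3: (9b ^ f0) ^ 53 = 6b ^ 53 = 38
byte 4: (18 ^ e2) ^ 41 = fa ^ 41 = bb
byte 5: (8c ^ 63) ^ 47 = ef ^ 47 = a8
byte 6: (be ^ 50) ^ 45 = ee ^ 45 = ab
byte 7: (c1 ^ 61) ^ 20 = a0 ^ 20 = 80
byte 8: (16 ^ eb) ^ 74 = fd ^ 74 = 89

40386e38bba8ab8089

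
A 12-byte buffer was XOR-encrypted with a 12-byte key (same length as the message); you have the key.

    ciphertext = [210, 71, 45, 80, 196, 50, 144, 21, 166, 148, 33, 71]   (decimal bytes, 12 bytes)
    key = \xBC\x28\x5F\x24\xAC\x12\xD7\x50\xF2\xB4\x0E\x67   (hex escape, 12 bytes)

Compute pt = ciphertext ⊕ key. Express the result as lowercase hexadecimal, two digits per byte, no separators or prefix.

XOR is its own inverse, so applying the key byte-wise gives the result directly.
d2 ^ bc = 6e
47 ^ 28 = 6f
2d ^ 5f = 72
50 ^ 24 = 74
c4 ^ ac = 68
32 ^ 12 = 20
90 ^ d7 = 47
15 ^ 50 = 45
a6 ^ f2 = 54
94 ^ b4 = 20
21 ^ 0e = 2f
47 ^ 67 = 20

6e6f72746820474554202f20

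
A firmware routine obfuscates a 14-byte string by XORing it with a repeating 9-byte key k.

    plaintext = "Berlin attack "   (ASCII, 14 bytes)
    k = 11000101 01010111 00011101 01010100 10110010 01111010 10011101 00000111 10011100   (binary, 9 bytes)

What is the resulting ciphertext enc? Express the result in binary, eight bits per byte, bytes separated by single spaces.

10000111 00110010 01101111 00111000 11011011 00010100 10111101 01100110 11101000 10110001 00110110 01111110 00111111 10010010

The 9-byte key repeats, so the effective keystream is c5 57 1d 54 b2 7a 9d 07 9c c5 57 1d 54 b2.
byte 0: 42 ^ c5 = 87
byte 1: 65 ^ 57 = 32
byte 2: 72 ^ 1d = 6f
byte 3: 6c ^ 54 = 38
byte 4: 69 ^ b2 = db
byte 5: 6e ^ 7a = 14
byte 6: 20 ^ 9d = bd
byte 7: 61 ^ 07 = 66
byte 8: 74 ^ 9c = e8
byte 9: 74 ^ c5 = b1
byte 10: 61 ^ 57 = 36
byte 11: 63 ^ 1d = 7e
byte 12: 6b ^ 54 = 3f
byte 13: 20 ^ b2 = 92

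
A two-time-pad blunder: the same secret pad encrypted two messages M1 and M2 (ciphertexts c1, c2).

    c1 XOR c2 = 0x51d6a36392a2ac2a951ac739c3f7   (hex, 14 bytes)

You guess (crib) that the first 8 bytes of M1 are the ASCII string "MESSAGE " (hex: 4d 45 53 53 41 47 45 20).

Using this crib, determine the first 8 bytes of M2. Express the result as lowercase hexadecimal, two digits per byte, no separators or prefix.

Since c1 ⊕ c2 = M1 ⊕ M2, XORing with the guessed M1 bytes yields the corresponding M2 bytes: M2 = (c1 ⊕ c2) ⊕ M1.
byte 0:  81 ^  77 =  28
byte 1: 214 ^  69 = 147
byte 2: 163 ^  83 = 240
byte 3:  99 ^  83 =  48
byte 4: 146 ^  65 = 211
byte 5: 162 ^  71 = 229
byte 6: 172 ^  69 = 233
byte 7:  42 ^  32 =  10

1c93f030d3e5e90a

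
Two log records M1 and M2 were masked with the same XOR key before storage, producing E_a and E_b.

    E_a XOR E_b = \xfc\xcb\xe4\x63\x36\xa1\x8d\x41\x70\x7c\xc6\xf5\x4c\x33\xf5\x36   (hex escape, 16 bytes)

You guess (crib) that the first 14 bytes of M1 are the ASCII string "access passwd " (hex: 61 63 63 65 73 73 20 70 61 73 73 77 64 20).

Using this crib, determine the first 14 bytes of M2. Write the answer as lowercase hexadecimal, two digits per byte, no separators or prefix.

Since E_a ⊕ E_b = M1 ⊕ M2, XORing with the guessed M1 bytes yields the corresponding M2 bytes: M2 = (E_a ⊕ E_b) ⊕ M1.
11111100 ⊕ 01100001 = 10011101
11001011 ⊕ 01100011 = 10101000
11100100 ⊕ 01100011 = 10000111
01100011 ⊕ 01100101 = 00000110
00110110 ⊕ 01110011 = 01000101
10100001 ⊕ 01110011 = 11010010
10001101 ⊕ 00100000 = 10101101
01000001 ⊕ 01110000 = 00110001
01110000 ⊕ 01100001 = 00010001
01111100 ⊕ 01110011 = 00001111
11000110 ⊕ 01110011 = 10110101
11110101 ⊕ 01110111 = 10000010
01001100 ⊕ 01100100 = 00101000
00110011 ⊕ 00100000 = 00010011

9da8870645d2ad31110fb5822813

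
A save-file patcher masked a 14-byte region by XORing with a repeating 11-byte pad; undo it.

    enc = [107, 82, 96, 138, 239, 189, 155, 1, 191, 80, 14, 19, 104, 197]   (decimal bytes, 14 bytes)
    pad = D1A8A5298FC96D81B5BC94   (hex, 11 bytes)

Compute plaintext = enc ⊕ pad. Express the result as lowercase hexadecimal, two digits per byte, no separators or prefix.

The 11-byte key repeats, so the effective keystream is d1 a8 a5 29 8f c9 6d 81 b5 bc 94 d1 a8 a5.
byte 0: 107 xor 209 = 186
byte 1:  82 xor 168 = 250
byte 2:  96 xor 165 = 197
byte 3: 138 xor  41 = 163
byte 4: 239 xor 143 =  96
byte 5: 189 xor 201 = 116
byte 6: 155 xor 109 = 246
byte 7:   1 xor 129 = 128
byte 8: 191 xor 181 =  10
byte 9:  80 xor 188 = 236
byte 10:  14 xor 148 = 154
byte 11:  19 xor 209 = 194
byte 12: 104 xor 168 = 192
byte 13: 197 xor 165 =  96

bafac5a36074f6800aec9ac2c060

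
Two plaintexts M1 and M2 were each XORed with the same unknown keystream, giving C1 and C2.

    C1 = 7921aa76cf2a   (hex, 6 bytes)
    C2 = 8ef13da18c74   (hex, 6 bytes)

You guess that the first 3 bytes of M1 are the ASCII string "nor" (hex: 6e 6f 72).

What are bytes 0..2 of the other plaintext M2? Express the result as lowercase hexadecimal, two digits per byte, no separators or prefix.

99bfe5

First, C1 ⊕ C2 = (M1 ⊕ K) ⊕ (M2 ⊕ K) = M1 ⊕ M2, so the key drops out. Then M2 = (M1 ⊕ M2) ⊕ M1 over the first 3 bytes.
byte 0: (79 XOR 8e) XOR 6e = f7 XOR 6e = 99
byte 1: (21 XOR f1) XOR 6f = d0 XOR 6f = bf
byte 2: (aa XOR 3d) XOR 72 = 97 XOR 72 = e5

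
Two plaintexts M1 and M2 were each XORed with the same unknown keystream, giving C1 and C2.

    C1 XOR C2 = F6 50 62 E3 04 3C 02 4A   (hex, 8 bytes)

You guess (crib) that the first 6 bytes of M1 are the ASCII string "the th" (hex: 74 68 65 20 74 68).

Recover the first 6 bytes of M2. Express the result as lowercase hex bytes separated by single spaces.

82 38 07 c3 70 54

Since C1 ⊕ C2 = M1 ⊕ M2, XORing with the guessed M1 bytes yields the corresponding M2 bytes: M2 = (C1 ⊕ C2) ⊕ M1.
246 xor 116 = 130
 80 xor 104 =  56
 98 xor 101 =   7
227 xor  32 = 195
  4 xor 116 = 112
 60 xor 104 =  84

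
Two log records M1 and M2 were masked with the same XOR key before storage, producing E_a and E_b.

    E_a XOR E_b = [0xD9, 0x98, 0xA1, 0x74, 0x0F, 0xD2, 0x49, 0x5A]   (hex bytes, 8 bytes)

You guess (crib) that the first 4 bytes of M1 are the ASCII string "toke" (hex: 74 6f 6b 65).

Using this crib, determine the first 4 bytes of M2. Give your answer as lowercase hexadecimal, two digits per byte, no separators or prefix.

Since E_a ⊕ E_b = M1 ⊕ M2, XORing with the guessed M1 bytes yields the corresponding M2 bytes: M2 = (E_a ⊕ E_b) ⊕ M1.
byte 0: d9 ⊕ 74 = ad
byte 1: 98 ⊕ 6f = f7
byte 2: a1 ⊕ 6b = ca
byte 3: 74 ⊕ 65 = 11

adf7ca11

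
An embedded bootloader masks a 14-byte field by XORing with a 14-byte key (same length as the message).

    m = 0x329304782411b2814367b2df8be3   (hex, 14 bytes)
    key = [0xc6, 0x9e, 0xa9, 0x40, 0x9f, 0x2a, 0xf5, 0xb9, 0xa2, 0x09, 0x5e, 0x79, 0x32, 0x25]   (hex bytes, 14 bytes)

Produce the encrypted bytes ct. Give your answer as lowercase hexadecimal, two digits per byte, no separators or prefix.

f40dad38bb3b4738e16eeca6b9c6

32 xor c6 = f4
93 xor 9e = 0d
04 xor a9 = ad
78 xor 40 = 38
24 xor 9f = bb
11 xor 2a = 3b
b2 xor f5 = 47
81 xor b9 = 38
43 xor a2 = e1
67 xor 09 = 6e
b2 xor 5e = ec
df xor 79 = a6
8b xor 32 = b9
e3 xor 25 = c6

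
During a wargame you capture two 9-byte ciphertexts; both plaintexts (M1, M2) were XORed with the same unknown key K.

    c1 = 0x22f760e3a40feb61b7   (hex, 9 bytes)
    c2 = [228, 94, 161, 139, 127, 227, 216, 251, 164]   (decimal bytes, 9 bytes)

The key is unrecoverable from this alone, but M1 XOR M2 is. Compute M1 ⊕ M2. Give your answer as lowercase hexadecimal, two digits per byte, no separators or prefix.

c1 ⊕ c2 = (M1 ⊕ K) ⊕ (M2 ⊕ K) = M1 ⊕ M2 — the shared key cancels under XOR.
byte 0: 22 XOR e4 = c6
byte 1: f7 XOR 5e = a9
byte 2: 60 XOR a1 = c1
byte 3: e3 XOR 8b = 68
byte 4: a4 XOR 7f = db
byte 5: 0f XOR e3 = ec
byte 6: eb XOR d8 = 33
byte 7: 61 XOR fb = 9a
byte 8: b7 XOR a4 = 13

c6a9c168dbec339a13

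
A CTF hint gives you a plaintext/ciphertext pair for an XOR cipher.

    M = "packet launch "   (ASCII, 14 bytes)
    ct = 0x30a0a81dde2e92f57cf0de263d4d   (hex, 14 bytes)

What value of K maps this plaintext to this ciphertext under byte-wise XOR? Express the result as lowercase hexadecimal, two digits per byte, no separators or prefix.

40c1cb76bb5ab2991d85b045556d

Since ct = M ⊕ K, XORing both sides with M gives K = M ⊕ ct.
112 xor  48 =  64
 97 xor 160 = 193
 99 xor 168 = 203
107 xor  29 = 118
101 xor 222 = 187
116 xor  46 =  90
 32 xor 146 = 178
108 xor 245 = 153
 97 xor 124 =  29
117 xor 240 = 133
110 xor 222 = 176
 99 xor  38 =  69
104 xor  61 =  85
 32 xor  77 = 109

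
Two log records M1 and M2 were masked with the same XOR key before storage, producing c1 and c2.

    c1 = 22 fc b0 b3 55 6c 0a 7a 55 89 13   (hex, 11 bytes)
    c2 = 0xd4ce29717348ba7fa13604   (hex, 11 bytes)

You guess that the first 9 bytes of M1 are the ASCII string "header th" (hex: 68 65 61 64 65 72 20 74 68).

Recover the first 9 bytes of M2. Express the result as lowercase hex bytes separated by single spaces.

First, c1 ⊕ c2 = (M1 ⊕ K) ⊕ (M2 ⊕ K) = M1 ⊕ M2, so the key drops out. Then M2 = (M1 ⊕ M2) ⊕ M1 over the first 9 bytes.
byte 0: (22 ⊕ d4) ⊕ 68 = f6 ⊕ 68 = 9e
byte 1: (fc ⊕ ce) ⊕ 65 = 32 ⊕ 65 = 57
byte 2: (b0 ⊕ 29) ⊕ 61 = 99 ⊕ 61 = f8
byte 3: (b3 ⊕ 71) ⊕ 64 = c2 ⊕ 64 = a6
byte 4: (55 ⊕ 73) ⊕ 65 = 26 ⊕ 65 = 43
byte 5: (6c ⊕ 48) ⊕ 72 = 24 ⊕ 72 = 56
byte 6: (0a ⊕ ba) ⊕ 20 = b0 ⊕ 20 = 90
byte 7: (7a ⊕ 7f) ⊕ 74 = 05 ⊕ 74 = 71
byte 8: (55 ⊕ a1) ⊕ 68 = f4 ⊕ 68 = 9c

9e 57 f8 a6 43 56 90 71 9c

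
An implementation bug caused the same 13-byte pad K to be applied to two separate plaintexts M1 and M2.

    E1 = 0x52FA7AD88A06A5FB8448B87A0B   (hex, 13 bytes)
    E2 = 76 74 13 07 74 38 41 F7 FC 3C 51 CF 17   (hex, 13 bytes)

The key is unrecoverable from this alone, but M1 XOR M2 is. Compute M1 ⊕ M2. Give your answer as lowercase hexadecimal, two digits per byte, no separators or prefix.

248e69dffe3ee40c7874e9b51c

E1 ⊕ E2 = (M1 ⊕ K) ⊕ (M2 ⊕ K) = M1 ⊕ M2 — the shared key cancels under XOR.
byte 0: 52 XOR 76 = 24
byte 1: fa XOR 74 = 8e
byte 2: 7a XOR 13 = 69
byte 3: d8 XOR 07 = df
byte 4: 8a XOR 74 = fe
byte 5: 06 XOR 38 = 3e
byte 6: a5 XOR 41 = e4
byte 7: fb XOR f7 = 0c
byte 8: 84 XOR fc = 78
byte 9: 48 XOR 3c = 74
byte 10: b8 XOR 51 = e9
byte 11: 7a XOR cf = b5
byte 12: 0b XOR 17 = 1c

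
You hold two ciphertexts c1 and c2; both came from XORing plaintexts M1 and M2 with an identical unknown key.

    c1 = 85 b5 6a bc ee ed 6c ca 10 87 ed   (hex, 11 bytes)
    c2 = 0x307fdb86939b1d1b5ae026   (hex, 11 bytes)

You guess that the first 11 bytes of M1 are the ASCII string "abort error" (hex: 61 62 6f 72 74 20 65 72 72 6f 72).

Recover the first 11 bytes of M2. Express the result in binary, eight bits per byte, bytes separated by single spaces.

11010100 10101000 11011110 01001000 00001001 01010110 00010100 10100011 00111000 00001000 10111001

First, c1 ⊕ c2 = (M1 ⊕ K) ⊕ (M2 ⊕ K) = M1 ⊕ M2, so the key drops out. Then M2 = (M1 ⊕ M2) ⊕ M1 over the first 11 bytes.
byte 0: (85 xor 30) xor 61 = b5 xor 61 = d4
byte 1: (b5 xor 7f) xor 62 = ca xor 62 = a8
byte 2: (6a xor db) xor 6f = b1 xor 6f = de
byte 3: (bc xor 86) xor 72 = 3a xor 72 = 48
byte 4: (ee xor 93) xor 74 = 7d xor 74 = 09
byte 5: (ed xor 9b) xor 20 = 76 xor 20 = 56
byte 6: (6c xor 1d) xor 65 = 71 xor 65 = 14
byte 7: (ca xor 1b) xor 72 = d1 xor 72 = a3
byte 8: (10 xor 5a) xor 72 = 4a xor 72 = 38
byte 9: (87 xor e0) xor 6f = 67 xor 6f = 08
byte 10: (ed xor 26) xor 72 = cb xor 72 = b9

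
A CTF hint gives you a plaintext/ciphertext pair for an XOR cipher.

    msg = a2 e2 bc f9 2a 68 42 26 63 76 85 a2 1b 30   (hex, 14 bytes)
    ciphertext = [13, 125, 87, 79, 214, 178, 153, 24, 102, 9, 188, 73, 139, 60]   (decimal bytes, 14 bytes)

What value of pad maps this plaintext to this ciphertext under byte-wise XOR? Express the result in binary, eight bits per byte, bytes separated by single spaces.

Since ciphertext = msg ⊕ pad, XORing both sides with msg gives pad = msg ⊕ ciphertext.
10100010 ^ 00001101 = 10101111
11100010 ^ 01111101 = 10011111
10111100 ^ 01010111 = 11101011
11111001 ^ 01001111 = 10110110
00101010 ^ 11010110 = 11111100
01101000 ^ 10110010 = 11011010
01000010 ^ 10011001 = 11011011
00100110 ^ 00011000 = 00111110
01100011 ^ 01100110 = 00000101
01110110 ^ 00001001 = 01111111
10000101 ^ 10111100 = 00111001
10100010 ^ 01001001 = 11101011
00011011 ^ 10001011 = 10010000
00110000 ^ 00111100 = 00001100

10101111 10011111 11101011 10110110 11111100 11011010 11011011 00111110 00000101 01111111 00111001 11101011 10010000 00001100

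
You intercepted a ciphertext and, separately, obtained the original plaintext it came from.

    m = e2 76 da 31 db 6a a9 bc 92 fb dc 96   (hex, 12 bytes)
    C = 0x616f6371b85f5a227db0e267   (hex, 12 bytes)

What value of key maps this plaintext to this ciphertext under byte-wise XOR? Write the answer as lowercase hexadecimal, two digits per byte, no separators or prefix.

8319b9406335f39eef4b3ef1

Since C = m ⊕ key, XORing both sides with m gives key = m ⊕ C.
byte 0: e2 XOR 61 = 83
byte 1: 76 XOR 6f = 19
byte 2: da XOR 63 = b9
byte 3: 31 XOR 71 = 40
byte 4: db XOR b8 = 63
byte 5: 6a XOR 5f = 35
byte 6: a9 XOR 5a = f3
byte 7: bc XOR 22 = 9e
byte 8: 92 XOR 7d = ef
byte 9: fb XOR b0 = 4b
byte 10: dc XOR e2 = 3e
byte 11: 96 XOR 67 = f1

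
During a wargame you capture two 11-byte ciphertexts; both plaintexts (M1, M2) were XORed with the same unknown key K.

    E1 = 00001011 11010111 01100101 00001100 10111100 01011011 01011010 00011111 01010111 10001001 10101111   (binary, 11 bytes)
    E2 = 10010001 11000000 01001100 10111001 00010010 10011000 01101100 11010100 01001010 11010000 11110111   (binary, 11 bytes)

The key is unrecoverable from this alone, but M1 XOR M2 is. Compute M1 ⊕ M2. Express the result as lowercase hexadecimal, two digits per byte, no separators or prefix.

9a1729b5aec336cb1d5958

E1 ⊕ E2 = (M1 ⊕ K) ⊕ (M2 ⊕ K) = M1 ⊕ M2 — the shared key cancels under XOR.
byte 0: 00001011 xor 10010001 = 10011010
byte 1: 11010111 xor 11000000 = 00010111
byte 2: 01100101 xor 01001100 = 00101001
byte 3: 00001100 xor 10111001 = 10110101
byte 4: 10111100 xor 00010010 = 10101110
byte 5: 01011011 xor 10011000 = 11000011
byte 6: 01011010 xor 01101100 = 00110110
byte 7: 00011111 xor 11010100 = 11001011
byte 8: 01010111 xor 01001010 = 00011101
byte 9: 10001001 xor 11010000 = 01011001
byte 10: 10101111 xor 11110111 = 01011000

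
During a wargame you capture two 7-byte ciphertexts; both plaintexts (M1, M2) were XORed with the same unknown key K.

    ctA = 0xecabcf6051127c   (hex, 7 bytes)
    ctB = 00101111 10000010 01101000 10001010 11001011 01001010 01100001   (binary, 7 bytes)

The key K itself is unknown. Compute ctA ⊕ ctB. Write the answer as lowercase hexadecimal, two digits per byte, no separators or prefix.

ctA ⊕ ctB = (M1 ⊕ K) ⊕ (M2 ⊕ K) = M1 ⊕ M2 — the shared key cancels under XOR.
byte 0: ec xor 2f = c3
byte 1: ab xor 82 = 29
byte 2: cf xor 68 = a7
byte 3: 60 xor 8a = ea
byte 4: 51 xor cb = 9a
byte 5: 12 xor 4a = 58
byte 6: 7c xor 61 = 1d

c329a7ea9a581d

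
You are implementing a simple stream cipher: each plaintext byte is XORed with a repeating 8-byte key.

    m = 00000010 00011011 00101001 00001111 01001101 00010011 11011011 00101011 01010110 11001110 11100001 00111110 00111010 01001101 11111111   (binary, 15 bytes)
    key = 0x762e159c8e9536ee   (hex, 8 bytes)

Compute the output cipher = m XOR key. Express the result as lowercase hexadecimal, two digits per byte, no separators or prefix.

The 8-byte key repeats, so the effective keystream is 76 2e 15 9c 8e 95 36 ee 76 2e 15 9c 8e 95 36.
byte 0: 00000010 ^ 01110110 = 01110100
byte 1: 00011011 ^ 00101110 = 00110101
byte 2: 00101001 ^ 00010101 = 00111100
byte 3: 00001111 ^ 10011100 = 10010011
byte 4: 01001101 ^ 10001110 = 11000011
byte 5: 00010011 ^ 10010101 = 10000110
byte 6: 11011011 ^ 00110110 = 11101101
byte 7: 00101011 ^ 11101110 = 11000101
byte 8: 01010110 ^ 01110110 = 00100000
byte 9: 11001110 ^ 00101110 = 11100000
byte 10: 11100001 ^ 00010101 = 11110100
byte 11: 00111110 ^ 10011100 = 10100010
byte 12: 00111010 ^ 10001110 = 10110100
byte 13: 01001101 ^ 10010101 = 11011000
byte 14: 11111111 ^ 00110110 = 11001001

74353c93c386edc520e0f4a2b4d8c9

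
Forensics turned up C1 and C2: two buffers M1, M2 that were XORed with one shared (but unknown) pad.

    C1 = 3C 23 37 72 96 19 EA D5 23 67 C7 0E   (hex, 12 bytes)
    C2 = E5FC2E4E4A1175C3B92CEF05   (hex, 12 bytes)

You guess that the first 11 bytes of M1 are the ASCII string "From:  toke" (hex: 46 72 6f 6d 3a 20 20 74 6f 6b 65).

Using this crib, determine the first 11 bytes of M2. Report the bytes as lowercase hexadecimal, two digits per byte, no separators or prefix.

First, C1 ⊕ C2 = (M1 ⊕ K) ⊕ (M2 ⊕ K) = M1 ⊕ M2, so the key drops out. Then M2 = (M1 ⊕ M2) ⊕ M1 over the first 11 bytes.
byte 0: (3c XOR e5) XOR 46 = d9 XOR 46 = 9f
byte 1: (23 XOR fc) XOR 72 = df XOR 72 = ad
byte 2: (37 XOR 2e) XOR 6f = 19 XOR 6f = 76
byte 3: (72 XOR 4e) XOR 6d = 3c XOR 6d = 51
byte 4: (96 XOR 4a) XOR 3a = dc XOR 3a = e6
byte 5: (19 XOR 11) XOR 20 = 08 XOR 20 = 28
byte 6: (ea XOR 75) XOR 20 = 9f XOR 20 = bf
byte 7: (d5 XOR c3) XOR 74 = 16 XOR 74 = 62
byte 8: (23 XOR b9) XOR 6f = 9a XOR 6f = f5
byte 9: (67 XOR 2c) XOR 6b = 4b XOR 6b = 20
byte 10: (c7 XOR ef) XOR 65 = 28 XOR 65 = 4d

9fad7651e628bf62f5204d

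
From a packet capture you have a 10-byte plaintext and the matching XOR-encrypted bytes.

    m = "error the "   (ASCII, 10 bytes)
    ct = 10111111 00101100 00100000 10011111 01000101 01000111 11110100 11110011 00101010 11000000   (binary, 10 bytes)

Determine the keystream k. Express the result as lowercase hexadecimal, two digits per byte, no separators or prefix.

da5e52f03767809b4fe0

Since ct = m ⊕ k, XORing both sides with m gives k = m ⊕ ct.
101 ^ 191 = 218
114 ^  44 =  94
114 ^  32 =  82
111 ^ 159 = 240
114 ^  69 =  55
 32 ^  71 = 103
116 ^ 244 = 128
104 ^ 243 = 155
101 ^  42 =  79
 32 ^ 192 = 224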